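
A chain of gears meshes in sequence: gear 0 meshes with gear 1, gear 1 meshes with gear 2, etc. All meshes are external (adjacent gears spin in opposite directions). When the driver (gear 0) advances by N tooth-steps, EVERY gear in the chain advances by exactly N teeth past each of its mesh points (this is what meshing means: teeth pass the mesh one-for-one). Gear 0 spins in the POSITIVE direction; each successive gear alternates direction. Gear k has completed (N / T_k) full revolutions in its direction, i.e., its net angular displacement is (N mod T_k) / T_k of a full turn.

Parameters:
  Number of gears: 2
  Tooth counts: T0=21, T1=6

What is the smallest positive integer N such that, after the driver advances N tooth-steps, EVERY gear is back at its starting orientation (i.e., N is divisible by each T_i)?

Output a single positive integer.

Answer: 42

Derivation:
Gear k returns to start when N is a multiple of T_k.
All gears at start simultaneously when N is a common multiple of [21, 6]; the smallest such N is lcm(21, 6).
Start: lcm = T0 = 21
Fold in T1=6: gcd(21, 6) = 3; lcm(21, 6) = 21 * 6 / 3 = 126 / 3 = 42
Full cycle length = 42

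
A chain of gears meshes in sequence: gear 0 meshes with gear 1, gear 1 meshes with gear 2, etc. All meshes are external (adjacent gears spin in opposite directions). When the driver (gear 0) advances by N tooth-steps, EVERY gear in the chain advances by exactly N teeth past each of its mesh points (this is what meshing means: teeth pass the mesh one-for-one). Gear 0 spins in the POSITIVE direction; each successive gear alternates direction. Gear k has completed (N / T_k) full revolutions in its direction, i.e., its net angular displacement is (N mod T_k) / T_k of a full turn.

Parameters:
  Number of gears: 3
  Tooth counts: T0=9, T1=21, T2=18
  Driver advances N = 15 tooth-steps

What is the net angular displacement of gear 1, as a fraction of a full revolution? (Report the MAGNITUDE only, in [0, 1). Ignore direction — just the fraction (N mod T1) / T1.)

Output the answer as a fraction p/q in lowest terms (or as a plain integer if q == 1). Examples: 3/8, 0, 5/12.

Answer: 5/7

Derivation:
Chain of 3 gears, tooth counts: [9, 21, 18]
  gear 0: T0=9, direction=positive, advance = 15 mod 9 = 6 teeth = 6/9 turn
  gear 1: T1=21, direction=negative, advance = 15 mod 21 = 15 teeth = 15/21 turn
  gear 2: T2=18, direction=positive, advance = 15 mod 18 = 15 teeth = 15/18 turn
Gear 1: 15 mod 21 = 15
Fraction = 15 / 21 = 5/7 (gcd(15,21)=3) = 5/7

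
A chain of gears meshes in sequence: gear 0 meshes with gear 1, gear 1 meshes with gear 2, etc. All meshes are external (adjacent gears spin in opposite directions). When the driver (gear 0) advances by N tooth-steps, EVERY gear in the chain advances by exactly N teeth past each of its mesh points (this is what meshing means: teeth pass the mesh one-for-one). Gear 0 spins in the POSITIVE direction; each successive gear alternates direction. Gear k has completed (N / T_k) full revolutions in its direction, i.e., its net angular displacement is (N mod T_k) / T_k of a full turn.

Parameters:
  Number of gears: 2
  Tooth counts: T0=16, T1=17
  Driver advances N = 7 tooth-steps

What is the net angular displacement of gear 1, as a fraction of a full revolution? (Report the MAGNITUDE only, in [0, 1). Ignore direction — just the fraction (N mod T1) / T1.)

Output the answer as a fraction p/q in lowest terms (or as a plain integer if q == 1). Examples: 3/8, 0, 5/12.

Chain of 2 gears, tooth counts: [16, 17]
  gear 0: T0=16, direction=positive, advance = 7 mod 16 = 7 teeth = 7/16 turn
  gear 1: T1=17, direction=negative, advance = 7 mod 17 = 7 teeth = 7/17 turn
Gear 1: 7 mod 17 = 7
Fraction = 7 / 17 = 7/17 (gcd(7,17)=1) = 7/17

Answer: 7/17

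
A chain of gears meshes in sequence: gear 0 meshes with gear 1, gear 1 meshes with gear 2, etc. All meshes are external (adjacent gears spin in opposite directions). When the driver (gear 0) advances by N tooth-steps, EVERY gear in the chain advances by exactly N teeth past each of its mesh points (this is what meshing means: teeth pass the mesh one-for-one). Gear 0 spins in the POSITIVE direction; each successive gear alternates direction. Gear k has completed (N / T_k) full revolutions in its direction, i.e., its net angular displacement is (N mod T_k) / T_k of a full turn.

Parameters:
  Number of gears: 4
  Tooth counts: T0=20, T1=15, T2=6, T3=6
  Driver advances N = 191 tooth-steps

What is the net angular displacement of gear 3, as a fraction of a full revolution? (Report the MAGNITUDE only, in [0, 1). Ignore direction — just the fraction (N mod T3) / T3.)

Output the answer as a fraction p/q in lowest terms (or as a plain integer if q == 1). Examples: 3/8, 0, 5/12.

Answer: 5/6

Derivation:
Chain of 4 gears, tooth counts: [20, 15, 6, 6]
  gear 0: T0=20, direction=positive, advance = 191 mod 20 = 11 teeth = 11/20 turn
  gear 1: T1=15, direction=negative, advance = 191 mod 15 = 11 teeth = 11/15 turn
  gear 2: T2=6, direction=positive, advance = 191 mod 6 = 5 teeth = 5/6 turn
  gear 3: T3=6, direction=negative, advance = 191 mod 6 = 5 teeth = 5/6 turn
Gear 3: 191 mod 6 = 5
Fraction = 5 / 6 = 5/6 (gcd(5,6)=1) = 5/6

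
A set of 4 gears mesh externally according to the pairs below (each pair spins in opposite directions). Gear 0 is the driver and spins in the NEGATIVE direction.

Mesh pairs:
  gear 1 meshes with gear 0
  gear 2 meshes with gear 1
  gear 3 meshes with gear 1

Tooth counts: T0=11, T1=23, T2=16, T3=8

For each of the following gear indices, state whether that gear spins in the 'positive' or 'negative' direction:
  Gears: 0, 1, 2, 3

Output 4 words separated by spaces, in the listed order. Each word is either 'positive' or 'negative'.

Answer: negative positive negative negative

Derivation:
Gear 0 (driver): negative (depth 0)
  gear 1: meshes with gear 0 -> depth 1 -> positive (opposite of gear 0)
  gear 2: meshes with gear 1 -> depth 2 -> negative (opposite of gear 1)
  gear 3: meshes with gear 1 -> depth 2 -> negative (opposite of gear 1)
Queried indices 0, 1, 2, 3 -> negative, positive, negative, negative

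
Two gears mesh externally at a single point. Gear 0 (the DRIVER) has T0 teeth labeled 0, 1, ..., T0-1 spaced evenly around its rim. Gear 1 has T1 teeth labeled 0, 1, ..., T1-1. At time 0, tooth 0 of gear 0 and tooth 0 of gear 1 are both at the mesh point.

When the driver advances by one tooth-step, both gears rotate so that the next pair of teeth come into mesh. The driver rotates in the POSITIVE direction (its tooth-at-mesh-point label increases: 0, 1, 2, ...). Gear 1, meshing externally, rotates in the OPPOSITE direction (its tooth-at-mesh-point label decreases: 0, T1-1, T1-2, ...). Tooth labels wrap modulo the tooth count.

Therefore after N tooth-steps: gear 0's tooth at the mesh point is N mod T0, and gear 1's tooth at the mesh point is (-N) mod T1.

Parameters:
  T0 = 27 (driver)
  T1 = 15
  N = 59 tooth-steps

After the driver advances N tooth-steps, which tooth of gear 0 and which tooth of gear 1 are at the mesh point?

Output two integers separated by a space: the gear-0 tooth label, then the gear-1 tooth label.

Gear 0 (driver, T0=27): tooth at mesh = N mod T0
  59 = 2 * 27 + 5, so 59 mod 27 = 5
  gear 0 tooth = 5
Gear 1 (driven, T1=15): tooth at mesh = (-N) mod T1
  59 = 3 * 15 + 14, so 59 mod 15 = 14
  (-59) mod 15 = (-14) mod 15 = 15 - 14 = 1
Mesh after 59 steps: gear-0 tooth 5 meets gear-1 tooth 1

Answer: 5 1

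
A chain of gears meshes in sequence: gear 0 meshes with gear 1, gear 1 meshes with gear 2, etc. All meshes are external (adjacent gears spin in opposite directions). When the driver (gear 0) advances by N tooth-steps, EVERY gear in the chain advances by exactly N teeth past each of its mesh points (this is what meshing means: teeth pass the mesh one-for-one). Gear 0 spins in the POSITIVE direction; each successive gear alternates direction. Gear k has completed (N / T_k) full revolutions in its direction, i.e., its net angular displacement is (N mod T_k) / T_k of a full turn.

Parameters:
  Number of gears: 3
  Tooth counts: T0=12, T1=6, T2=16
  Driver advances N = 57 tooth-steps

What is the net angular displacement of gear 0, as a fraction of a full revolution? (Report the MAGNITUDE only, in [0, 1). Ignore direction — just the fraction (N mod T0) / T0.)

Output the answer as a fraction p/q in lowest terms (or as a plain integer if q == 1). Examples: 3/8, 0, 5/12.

Chain of 3 gears, tooth counts: [12, 6, 16]
  gear 0: T0=12, direction=positive, advance = 57 mod 12 = 9 teeth = 9/12 turn
  gear 1: T1=6, direction=negative, advance = 57 mod 6 = 3 teeth = 3/6 turn
  gear 2: T2=16, direction=positive, advance = 57 mod 16 = 9 teeth = 9/16 turn
Gear 0: 57 mod 12 = 9
Fraction = 9 / 12 = 3/4 (gcd(9,12)=3) = 3/4

Answer: 3/4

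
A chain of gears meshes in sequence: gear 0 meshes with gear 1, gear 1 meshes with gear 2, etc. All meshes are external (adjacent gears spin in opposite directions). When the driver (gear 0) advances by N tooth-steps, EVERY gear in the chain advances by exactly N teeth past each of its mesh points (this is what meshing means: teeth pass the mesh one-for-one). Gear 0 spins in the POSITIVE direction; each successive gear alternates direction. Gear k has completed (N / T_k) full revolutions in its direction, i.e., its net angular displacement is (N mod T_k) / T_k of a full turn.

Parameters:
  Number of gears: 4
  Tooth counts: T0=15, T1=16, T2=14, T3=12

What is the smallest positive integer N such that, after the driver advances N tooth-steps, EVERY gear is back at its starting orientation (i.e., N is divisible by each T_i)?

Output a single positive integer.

Answer: 1680

Derivation:
Gear k returns to start when N is a multiple of T_k.
All gears at start simultaneously when N is a common multiple of [15, 16, 14, 12]; the smallest such N is lcm(15, 16, 14, 12).
Start: lcm = T0 = 15
Fold in T1=16: gcd(15, 16) = 1; lcm(15, 16) = 15 * 16 / 1 = 240 / 1 = 240
Fold in T2=14: gcd(240, 14) = 2; lcm(240, 14) = 240 * 14 / 2 = 3360 / 2 = 1680
Fold in T3=12: gcd(1680, 12) = 12; lcm(1680, 12) = 1680 * 12 / 12 = 20160 / 12 = 1680
Full cycle length = 1680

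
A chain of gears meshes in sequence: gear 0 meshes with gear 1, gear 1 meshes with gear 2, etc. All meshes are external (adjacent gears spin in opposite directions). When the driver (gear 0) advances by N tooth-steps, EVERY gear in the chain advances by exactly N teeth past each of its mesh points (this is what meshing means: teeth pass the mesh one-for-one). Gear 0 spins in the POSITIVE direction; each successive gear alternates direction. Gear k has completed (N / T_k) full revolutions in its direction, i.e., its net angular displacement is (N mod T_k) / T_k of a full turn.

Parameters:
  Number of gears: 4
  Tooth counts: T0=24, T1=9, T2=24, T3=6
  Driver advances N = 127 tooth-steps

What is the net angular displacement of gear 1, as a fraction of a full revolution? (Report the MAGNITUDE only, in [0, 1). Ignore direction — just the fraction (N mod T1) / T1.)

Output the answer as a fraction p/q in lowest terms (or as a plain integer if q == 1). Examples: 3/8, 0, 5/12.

Chain of 4 gears, tooth counts: [24, 9, 24, 6]
  gear 0: T0=24, direction=positive, advance = 127 mod 24 = 7 teeth = 7/24 turn
  gear 1: T1=9, direction=negative, advance = 127 mod 9 = 1 teeth = 1/9 turn
  gear 2: T2=24, direction=positive, advance = 127 mod 24 = 7 teeth = 7/24 turn
  gear 3: T3=6, direction=negative, advance = 127 mod 6 = 1 teeth = 1/6 turn
Gear 1: 127 mod 9 = 1
Fraction = 1 / 9 = 1/9 (gcd(1,9)=1) = 1/9

Answer: 1/9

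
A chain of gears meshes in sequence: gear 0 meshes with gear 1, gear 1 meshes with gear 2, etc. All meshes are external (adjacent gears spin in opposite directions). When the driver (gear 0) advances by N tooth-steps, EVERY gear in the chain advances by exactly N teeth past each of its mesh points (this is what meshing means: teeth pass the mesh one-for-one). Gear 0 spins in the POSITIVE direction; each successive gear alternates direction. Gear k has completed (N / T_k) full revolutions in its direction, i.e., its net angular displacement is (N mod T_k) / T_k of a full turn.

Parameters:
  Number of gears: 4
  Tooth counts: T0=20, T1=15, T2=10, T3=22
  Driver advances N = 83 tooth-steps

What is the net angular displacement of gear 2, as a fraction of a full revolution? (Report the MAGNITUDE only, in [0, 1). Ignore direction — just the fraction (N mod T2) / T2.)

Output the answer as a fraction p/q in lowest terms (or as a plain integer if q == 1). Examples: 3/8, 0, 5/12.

Answer: 3/10

Derivation:
Chain of 4 gears, tooth counts: [20, 15, 10, 22]
  gear 0: T0=20, direction=positive, advance = 83 mod 20 = 3 teeth = 3/20 turn
  gear 1: T1=15, direction=negative, advance = 83 mod 15 = 8 teeth = 8/15 turn
  gear 2: T2=10, direction=positive, advance = 83 mod 10 = 3 teeth = 3/10 turn
  gear 3: T3=22, direction=negative, advance = 83 mod 22 = 17 teeth = 17/22 turn
Gear 2: 83 mod 10 = 3
Fraction = 3 / 10 = 3/10 (gcd(3,10)=1) = 3/10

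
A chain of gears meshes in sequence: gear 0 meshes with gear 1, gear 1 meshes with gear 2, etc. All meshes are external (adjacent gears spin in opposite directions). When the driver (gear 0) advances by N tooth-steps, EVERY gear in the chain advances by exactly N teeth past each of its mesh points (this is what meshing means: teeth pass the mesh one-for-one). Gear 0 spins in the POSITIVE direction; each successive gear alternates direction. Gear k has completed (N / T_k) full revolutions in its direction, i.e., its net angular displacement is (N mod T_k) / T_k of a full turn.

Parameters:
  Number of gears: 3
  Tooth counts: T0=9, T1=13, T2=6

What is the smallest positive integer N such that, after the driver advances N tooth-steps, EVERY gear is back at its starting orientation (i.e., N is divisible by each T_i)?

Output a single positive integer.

Answer: 234

Derivation:
Gear k returns to start when N is a multiple of T_k.
All gears at start simultaneously when N is a common multiple of [9, 13, 6]; the smallest such N is lcm(9, 13, 6).
Start: lcm = T0 = 9
Fold in T1=13: gcd(9, 13) = 1; lcm(9, 13) = 9 * 13 / 1 = 117 / 1 = 117
Fold in T2=6: gcd(117, 6) = 3; lcm(117, 6) = 117 * 6 / 3 = 702 / 3 = 234
Full cycle length = 234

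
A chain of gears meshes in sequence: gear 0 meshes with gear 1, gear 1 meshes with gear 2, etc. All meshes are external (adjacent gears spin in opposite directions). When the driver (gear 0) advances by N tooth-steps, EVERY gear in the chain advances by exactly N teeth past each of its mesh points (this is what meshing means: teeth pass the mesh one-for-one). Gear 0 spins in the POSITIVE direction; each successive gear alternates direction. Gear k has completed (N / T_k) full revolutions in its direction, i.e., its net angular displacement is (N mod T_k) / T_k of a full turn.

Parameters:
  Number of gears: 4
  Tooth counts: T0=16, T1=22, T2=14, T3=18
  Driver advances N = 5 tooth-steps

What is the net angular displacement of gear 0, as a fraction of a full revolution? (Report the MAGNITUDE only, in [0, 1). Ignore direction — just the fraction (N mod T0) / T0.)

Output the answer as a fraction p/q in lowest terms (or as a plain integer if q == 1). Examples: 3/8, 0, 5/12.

Chain of 4 gears, tooth counts: [16, 22, 14, 18]
  gear 0: T0=16, direction=positive, advance = 5 mod 16 = 5 teeth = 5/16 turn
  gear 1: T1=22, direction=negative, advance = 5 mod 22 = 5 teeth = 5/22 turn
  gear 2: T2=14, direction=positive, advance = 5 mod 14 = 5 teeth = 5/14 turn
  gear 3: T3=18, direction=negative, advance = 5 mod 18 = 5 teeth = 5/18 turn
Gear 0: 5 mod 16 = 5
Fraction = 5 / 16 = 5/16 (gcd(5,16)=1) = 5/16

Answer: 5/16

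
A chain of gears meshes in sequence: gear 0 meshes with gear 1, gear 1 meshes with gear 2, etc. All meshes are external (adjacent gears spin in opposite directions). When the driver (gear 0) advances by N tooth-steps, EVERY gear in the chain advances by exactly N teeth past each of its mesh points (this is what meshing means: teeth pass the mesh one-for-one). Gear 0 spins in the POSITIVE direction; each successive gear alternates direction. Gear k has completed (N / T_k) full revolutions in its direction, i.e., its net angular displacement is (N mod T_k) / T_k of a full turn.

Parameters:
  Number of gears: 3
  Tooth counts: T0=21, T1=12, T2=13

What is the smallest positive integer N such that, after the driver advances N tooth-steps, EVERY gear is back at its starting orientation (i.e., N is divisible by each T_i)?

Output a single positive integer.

Answer: 1092

Derivation:
Gear k returns to start when N is a multiple of T_k.
All gears at start simultaneously when N is a common multiple of [21, 12, 13]; the smallest such N is lcm(21, 12, 13).
Start: lcm = T0 = 21
Fold in T1=12: gcd(21, 12) = 3; lcm(21, 12) = 21 * 12 / 3 = 252 / 3 = 84
Fold in T2=13: gcd(84, 13) = 1; lcm(84, 13) = 84 * 13 / 1 = 1092 / 1 = 1092
Full cycle length = 1092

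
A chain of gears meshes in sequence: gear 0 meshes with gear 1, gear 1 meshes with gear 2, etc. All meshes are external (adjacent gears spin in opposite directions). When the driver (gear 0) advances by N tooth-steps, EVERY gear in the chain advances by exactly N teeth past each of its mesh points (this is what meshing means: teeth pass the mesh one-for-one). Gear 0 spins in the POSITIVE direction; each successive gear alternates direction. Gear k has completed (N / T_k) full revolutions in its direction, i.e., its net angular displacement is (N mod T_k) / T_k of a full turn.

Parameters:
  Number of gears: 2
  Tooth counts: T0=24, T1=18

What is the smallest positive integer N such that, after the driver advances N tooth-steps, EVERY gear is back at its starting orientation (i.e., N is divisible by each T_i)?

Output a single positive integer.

Gear k returns to start when N is a multiple of T_k.
All gears at start simultaneously when N is a common multiple of [24, 18]; the smallest such N is lcm(24, 18).
Start: lcm = T0 = 24
Fold in T1=18: gcd(24, 18) = 6; lcm(24, 18) = 24 * 18 / 6 = 432 / 6 = 72
Full cycle length = 72

Answer: 72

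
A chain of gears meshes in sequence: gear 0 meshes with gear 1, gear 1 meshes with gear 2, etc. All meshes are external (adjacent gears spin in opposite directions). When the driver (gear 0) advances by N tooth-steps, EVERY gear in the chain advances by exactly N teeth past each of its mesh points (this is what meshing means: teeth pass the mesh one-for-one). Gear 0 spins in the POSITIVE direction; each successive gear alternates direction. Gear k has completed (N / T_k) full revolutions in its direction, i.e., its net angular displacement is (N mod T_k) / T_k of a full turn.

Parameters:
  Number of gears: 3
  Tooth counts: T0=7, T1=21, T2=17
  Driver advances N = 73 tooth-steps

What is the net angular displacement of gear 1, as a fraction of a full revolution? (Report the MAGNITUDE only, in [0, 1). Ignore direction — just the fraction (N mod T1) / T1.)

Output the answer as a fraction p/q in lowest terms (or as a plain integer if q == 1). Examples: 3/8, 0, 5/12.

Answer: 10/21

Derivation:
Chain of 3 gears, tooth counts: [7, 21, 17]
  gear 0: T0=7, direction=positive, advance = 73 mod 7 = 3 teeth = 3/7 turn
  gear 1: T1=21, direction=negative, advance = 73 mod 21 = 10 teeth = 10/21 turn
  gear 2: T2=17, direction=positive, advance = 73 mod 17 = 5 teeth = 5/17 turn
Gear 1: 73 mod 21 = 10
Fraction = 10 / 21 = 10/21 (gcd(10,21)=1) = 10/21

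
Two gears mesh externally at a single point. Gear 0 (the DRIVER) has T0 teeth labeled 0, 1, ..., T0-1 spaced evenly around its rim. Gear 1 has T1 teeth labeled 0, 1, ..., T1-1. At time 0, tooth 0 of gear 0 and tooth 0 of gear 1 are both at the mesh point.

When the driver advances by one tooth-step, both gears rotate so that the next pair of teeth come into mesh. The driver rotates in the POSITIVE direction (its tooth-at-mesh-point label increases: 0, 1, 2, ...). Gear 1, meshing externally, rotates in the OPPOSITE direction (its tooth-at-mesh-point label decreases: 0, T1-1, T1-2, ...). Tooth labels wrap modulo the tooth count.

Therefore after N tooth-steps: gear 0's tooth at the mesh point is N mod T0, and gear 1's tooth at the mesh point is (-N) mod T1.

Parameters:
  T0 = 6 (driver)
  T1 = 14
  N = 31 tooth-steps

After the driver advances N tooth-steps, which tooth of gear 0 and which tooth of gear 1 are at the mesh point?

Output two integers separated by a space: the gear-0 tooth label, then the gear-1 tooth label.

Answer: 1 11

Derivation:
Gear 0 (driver, T0=6): tooth at mesh = N mod T0
  31 = 5 * 6 + 1, so 31 mod 6 = 1
  gear 0 tooth = 1
Gear 1 (driven, T1=14): tooth at mesh = (-N) mod T1
  31 = 2 * 14 + 3, so 31 mod 14 = 3
  (-31) mod 14 = (-3) mod 14 = 14 - 3 = 11
Mesh after 31 steps: gear-0 tooth 1 meets gear-1 tooth 11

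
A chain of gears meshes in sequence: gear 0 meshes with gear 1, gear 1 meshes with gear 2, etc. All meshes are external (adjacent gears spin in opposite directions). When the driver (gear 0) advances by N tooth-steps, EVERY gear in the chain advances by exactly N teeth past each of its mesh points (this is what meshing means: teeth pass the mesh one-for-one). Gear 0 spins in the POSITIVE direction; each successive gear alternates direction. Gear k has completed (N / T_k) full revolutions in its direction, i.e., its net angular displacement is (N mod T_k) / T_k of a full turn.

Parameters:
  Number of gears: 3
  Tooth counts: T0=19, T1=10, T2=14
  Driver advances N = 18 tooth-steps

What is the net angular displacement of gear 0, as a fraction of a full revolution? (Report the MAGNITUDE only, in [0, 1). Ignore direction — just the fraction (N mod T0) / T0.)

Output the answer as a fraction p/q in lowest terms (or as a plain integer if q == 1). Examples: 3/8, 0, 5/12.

Answer: 18/19

Derivation:
Chain of 3 gears, tooth counts: [19, 10, 14]
  gear 0: T0=19, direction=positive, advance = 18 mod 19 = 18 teeth = 18/19 turn
  gear 1: T1=10, direction=negative, advance = 18 mod 10 = 8 teeth = 8/10 turn
  gear 2: T2=14, direction=positive, advance = 18 mod 14 = 4 teeth = 4/14 turn
Gear 0: 18 mod 19 = 18
Fraction = 18 / 19 = 18/19 (gcd(18,19)=1) = 18/19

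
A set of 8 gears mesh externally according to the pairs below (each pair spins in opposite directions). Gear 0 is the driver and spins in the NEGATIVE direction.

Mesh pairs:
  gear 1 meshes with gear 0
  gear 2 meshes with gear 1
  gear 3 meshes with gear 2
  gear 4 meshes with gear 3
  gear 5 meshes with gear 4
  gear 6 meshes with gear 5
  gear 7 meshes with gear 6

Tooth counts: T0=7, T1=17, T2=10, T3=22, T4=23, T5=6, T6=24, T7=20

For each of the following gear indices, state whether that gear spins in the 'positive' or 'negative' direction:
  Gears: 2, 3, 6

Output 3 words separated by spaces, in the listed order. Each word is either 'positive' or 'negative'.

Gear 0 (driver): negative (depth 0)
  gear 1: meshes with gear 0 -> depth 1 -> positive (opposite of gear 0)
  gear 2: meshes with gear 1 -> depth 2 -> negative (opposite of gear 1)
  gear 3: meshes with gear 2 -> depth 3 -> positive (opposite of gear 2)
  gear 4: meshes with gear 3 -> depth 4 -> negative (opposite of gear 3)
  gear 5: meshes with gear 4 -> depth 5 -> positive (opposite of gear 4)
  gear 6: meshes with gear 5 -> depth 6 -> negative (opposite of gear 5)
  gear 7: meshes with gear 6 -> depth 7 -> positive (opposite of gear 6)
Queried indices 2, 3, 6 -> negative, positive, negative

Answer: negative positive negative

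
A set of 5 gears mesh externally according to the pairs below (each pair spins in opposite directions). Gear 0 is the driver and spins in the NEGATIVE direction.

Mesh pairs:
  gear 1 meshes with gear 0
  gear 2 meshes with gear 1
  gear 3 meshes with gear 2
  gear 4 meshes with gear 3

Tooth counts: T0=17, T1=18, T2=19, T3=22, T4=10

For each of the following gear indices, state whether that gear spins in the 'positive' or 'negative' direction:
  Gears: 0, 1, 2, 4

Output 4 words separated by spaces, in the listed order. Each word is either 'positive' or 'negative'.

Gear 0 (driver): negative (depth 0)
  gear 1: meshes with gear 0 -> depth 1 -> positive (opposite of gear 0)
  gear 2: meshes with gear 1 -> depth 2 -> negative (opposite of gear 1)
  gear 3: meshes with gear 2 -> depth 3 -> positive (opposite of gear 2)
  gear 4: meshes with gear 3 -> depth 4 -> negative (opposite of gear 3)
Queried indices 0, 1, 2, 4 -> negative, positive, negative, negative

Answer: negative positive negative negative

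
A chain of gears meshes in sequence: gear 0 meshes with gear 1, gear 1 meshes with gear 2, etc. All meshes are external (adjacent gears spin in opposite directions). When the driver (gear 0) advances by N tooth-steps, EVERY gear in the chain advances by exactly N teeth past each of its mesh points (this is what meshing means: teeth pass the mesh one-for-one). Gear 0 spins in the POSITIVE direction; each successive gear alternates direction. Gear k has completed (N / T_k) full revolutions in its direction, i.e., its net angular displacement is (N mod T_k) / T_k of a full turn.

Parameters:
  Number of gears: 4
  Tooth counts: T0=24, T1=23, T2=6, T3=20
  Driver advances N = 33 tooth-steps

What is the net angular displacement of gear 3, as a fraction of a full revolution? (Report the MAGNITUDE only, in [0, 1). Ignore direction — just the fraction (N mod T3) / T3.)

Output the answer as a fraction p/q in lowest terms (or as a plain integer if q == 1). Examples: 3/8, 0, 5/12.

Chain of 4 gears, tooth counts: [24, 23, 6, 20]
  gear 0: T0=24, direction=positive, advance = 33 mod 24 = 9 teeth = 9/24 turn
  gear 1: T1=23, direction=negative, advance = 33 mod 23 = 10 teeth = 10/23 turn
  gear 2: T2=6, direction=positive, advance = 33 mod 6 = 3 teeth = 3/6 turn
  gear 3: T3=20, direction=negative, advance = 33 mod 20 = 13 teeth = 13/20 turn
Gear 3: 33 mod 20 = 13
Fraction = 13 / 20 = 13/20 (gcd(13,20)=1) = 13/20

Answer: 13/20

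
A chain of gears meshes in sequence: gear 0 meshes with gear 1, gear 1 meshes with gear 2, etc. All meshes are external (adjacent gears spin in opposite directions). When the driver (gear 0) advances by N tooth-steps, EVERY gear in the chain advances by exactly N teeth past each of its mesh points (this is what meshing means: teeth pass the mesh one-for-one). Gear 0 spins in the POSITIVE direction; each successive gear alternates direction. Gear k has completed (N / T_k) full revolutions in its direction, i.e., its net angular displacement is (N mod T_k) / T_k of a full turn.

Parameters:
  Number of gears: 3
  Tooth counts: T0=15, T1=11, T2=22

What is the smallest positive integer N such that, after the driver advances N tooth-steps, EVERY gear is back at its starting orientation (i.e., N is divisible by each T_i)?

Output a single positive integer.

Answer: 330

Derivation:
Gear k returns to start when N is a multiple of T_k.
All gears at start simultaneously when N is a common multiple of [15, 11, 22]; the smallest such N is lcm(15, 11, 22).
Start: lcm = T0 = 15
Fold in T1=11: gcd(15, 11) = 1; lcm(15, 11) = 15 * 11 / 1 = 165 / 1 = 165
Fold in T2=22: gcd(165, 22) = 11; lcm(165, 22) = 165 * 22 / 11 = 3630 / 11 = 330
Full cycle length = 330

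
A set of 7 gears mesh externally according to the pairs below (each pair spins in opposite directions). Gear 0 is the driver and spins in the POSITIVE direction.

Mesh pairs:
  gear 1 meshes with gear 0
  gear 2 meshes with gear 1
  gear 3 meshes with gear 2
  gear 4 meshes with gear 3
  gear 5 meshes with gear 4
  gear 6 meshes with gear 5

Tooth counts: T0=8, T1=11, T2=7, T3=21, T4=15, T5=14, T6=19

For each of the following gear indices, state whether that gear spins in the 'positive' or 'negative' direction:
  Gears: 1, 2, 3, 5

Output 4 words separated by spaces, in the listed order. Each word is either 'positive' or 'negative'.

Gear 0 (driver): positive (depth 0)
  gear 1: meshes with gear 0 -> depth 1 -> negative (opposite of gear 0)
  gear 2: meshes with gear 1 -> depth 2 -> positive (opposite of gear 1)
  gear 3: meshes with gear 2 -> depth 3 -> negative (opposite of gear 2)
  gear 4: meshes with gear 3 -> depth 4 -> positive (opposite of gear 3)
  gear 5: meshes with gear 4 -> depth 5 -> negative (opposite of gear 4)
  gear 6: meshes with gear 5 -> depth 6 -> positive (opposite of gear 5)
Queried indices 1, 2, 3, 5 -> negative, positive, negative, negative

Answer: negative positive negative negative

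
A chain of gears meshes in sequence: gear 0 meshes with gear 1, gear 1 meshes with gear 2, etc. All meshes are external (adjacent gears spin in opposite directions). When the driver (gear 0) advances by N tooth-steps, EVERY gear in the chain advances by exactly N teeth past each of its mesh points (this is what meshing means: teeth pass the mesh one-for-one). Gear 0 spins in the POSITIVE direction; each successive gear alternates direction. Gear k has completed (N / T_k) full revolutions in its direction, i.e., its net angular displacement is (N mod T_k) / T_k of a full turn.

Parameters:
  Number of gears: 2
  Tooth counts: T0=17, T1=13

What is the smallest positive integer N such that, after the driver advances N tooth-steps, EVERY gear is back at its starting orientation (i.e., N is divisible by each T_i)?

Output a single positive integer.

Answer: 221

Derivation:
Gear k returns to start when N is a multiple of T_k.
All gears at start simultaneously when N is a common multiple of [17, 13]; the smallest such N is lcm(17, 13).
Start: lcm = T0 = 17
Fold in T1=13: gcd(17, 13) = 1; lcm(17, 13) = 17 * 13 / 1 = 221 / 1 = 221
Full cycle length = 221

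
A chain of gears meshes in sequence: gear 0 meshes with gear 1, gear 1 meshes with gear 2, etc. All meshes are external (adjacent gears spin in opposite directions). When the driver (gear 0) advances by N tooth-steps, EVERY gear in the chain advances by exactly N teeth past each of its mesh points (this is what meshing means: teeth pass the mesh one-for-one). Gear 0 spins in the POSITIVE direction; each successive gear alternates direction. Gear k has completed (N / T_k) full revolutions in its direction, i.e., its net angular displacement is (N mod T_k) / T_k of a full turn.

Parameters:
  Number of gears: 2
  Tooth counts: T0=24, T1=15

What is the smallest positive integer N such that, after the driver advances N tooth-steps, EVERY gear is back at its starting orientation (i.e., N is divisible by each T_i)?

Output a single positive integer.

Gear k returns to start when N is a multiple of T_k.
All gears at start simultaneously when N is a common multiple of [24, 15]; the smallest such N is lcm(24, 15).
Start: lcm = T0 = 24
Fold in T1=15: gcd(24, 15) = 3; lcm(24, 15) = 24 * 15 / 3 = 360 / 3 = 120
Full cycle length = 120

Answer: 120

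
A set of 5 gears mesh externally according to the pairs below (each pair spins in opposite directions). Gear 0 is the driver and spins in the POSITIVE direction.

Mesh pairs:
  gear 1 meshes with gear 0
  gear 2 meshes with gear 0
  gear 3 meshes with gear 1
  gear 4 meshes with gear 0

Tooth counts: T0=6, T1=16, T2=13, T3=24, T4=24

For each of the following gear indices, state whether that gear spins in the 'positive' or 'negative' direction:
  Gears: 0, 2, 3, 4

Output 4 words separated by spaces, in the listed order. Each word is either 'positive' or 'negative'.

Gear 0 (driver): positive (depth 0)
  gear 1: meshes with gear 0 -> depth 1 -> negative (opposite of gear 0)
  gear 2: meshes with gear 0 -> depth 1 -> negative (opposite of gear 0)
  gear 3: meshes with gear 1 -> depth 2 -> positive (opposite of gear 1)
  gear 4: meshes with gear 0 -> depth 1 -> negative (opposite of gear 0)
Queried indices 0, 2, 3, 4 -> positive, negative, positive, negative

Answer: positive negative positive negative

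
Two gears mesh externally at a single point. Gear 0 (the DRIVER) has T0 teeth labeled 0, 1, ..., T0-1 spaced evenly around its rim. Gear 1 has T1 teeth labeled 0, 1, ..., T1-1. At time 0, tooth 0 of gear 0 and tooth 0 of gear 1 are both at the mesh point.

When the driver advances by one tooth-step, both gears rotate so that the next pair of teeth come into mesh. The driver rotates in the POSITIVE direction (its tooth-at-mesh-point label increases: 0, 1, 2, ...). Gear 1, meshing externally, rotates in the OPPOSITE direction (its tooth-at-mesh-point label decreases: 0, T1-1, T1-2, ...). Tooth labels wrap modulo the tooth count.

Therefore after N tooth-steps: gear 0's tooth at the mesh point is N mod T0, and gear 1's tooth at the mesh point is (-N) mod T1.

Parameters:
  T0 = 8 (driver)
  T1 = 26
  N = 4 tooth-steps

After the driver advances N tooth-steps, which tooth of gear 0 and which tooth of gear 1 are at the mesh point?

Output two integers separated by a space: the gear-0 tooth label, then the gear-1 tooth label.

Gear 0 (driver, T0=8): tooth at mesh = N mod T0
  4 = 0 * 8 + 4, so 4 mod 8 = 4
  gear 0 tooth = 4
Gear 1 (driven, T1=26): tooth at mesh = (-N) mod T1
  4 = 0 * 26 + 4, so 4 mod 26 = 4
  (-4) mod 26 = (-4) mod 26 = 26 - 4 = 22
Mesh after 4 steps: gear-0 tooth 4 meets gear-1 tooth 22

Answer: 4 22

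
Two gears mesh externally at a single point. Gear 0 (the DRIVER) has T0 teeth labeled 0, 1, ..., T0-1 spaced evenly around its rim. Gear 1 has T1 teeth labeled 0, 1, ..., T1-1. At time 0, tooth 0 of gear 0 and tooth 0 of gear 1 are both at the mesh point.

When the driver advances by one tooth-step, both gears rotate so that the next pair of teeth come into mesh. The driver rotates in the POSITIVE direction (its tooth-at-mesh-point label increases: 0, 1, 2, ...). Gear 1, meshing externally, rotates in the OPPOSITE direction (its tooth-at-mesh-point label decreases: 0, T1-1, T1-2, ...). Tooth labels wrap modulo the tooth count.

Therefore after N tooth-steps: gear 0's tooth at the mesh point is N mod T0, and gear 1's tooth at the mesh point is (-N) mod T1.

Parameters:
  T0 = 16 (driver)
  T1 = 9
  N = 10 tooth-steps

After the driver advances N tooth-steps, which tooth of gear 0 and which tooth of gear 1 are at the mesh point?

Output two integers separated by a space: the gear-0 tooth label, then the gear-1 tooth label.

Gear 0 (driver, T0=16): tooth at mesh = N mod T0
  10 = 0 * 16 + 10, so 10 mod 16 = 10
  gear 0 tooth = 10
Gear 1 (driven, T1=9): tooth at mesh = (-N) mod T1
  10 = 1 * 9 + 1, so 10 mod 9 = 1
  (-10) mod 9 = (-1) mod 9 = 9 - 1 = 8
Mesh after 10 steps: gear-0 tooth 10 meets gear-1 tooth 8

Answer: 10 8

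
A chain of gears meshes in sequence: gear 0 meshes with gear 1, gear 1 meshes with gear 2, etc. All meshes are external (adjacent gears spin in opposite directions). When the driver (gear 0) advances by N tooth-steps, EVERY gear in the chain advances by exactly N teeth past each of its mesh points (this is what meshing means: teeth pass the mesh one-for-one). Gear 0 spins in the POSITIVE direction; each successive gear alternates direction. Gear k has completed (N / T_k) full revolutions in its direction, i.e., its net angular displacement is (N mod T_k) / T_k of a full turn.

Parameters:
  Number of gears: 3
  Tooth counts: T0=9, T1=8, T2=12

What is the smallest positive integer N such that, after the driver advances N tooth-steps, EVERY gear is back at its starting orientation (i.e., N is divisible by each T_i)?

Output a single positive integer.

Answer: 72

Derivation:
Gear k returns to start when N is a multiple of T_k.
All gears at start simultaneously when N is a common multiple of [9, 8, 12]; the smallest such N is lcm(9, 8, 12).
Start: lcm = T0 = 9
Fold in T1=8: gcd(9, 8) = 1; lcm(9, 8) = 9 * 8 / 1 = 72 / 1 = 72
Fold in T2=12: gcd(72, 12) = 12; lcm(72, 12) = 72 * 12 / 12 = 864 / 12 = 72
Full cycle length = 72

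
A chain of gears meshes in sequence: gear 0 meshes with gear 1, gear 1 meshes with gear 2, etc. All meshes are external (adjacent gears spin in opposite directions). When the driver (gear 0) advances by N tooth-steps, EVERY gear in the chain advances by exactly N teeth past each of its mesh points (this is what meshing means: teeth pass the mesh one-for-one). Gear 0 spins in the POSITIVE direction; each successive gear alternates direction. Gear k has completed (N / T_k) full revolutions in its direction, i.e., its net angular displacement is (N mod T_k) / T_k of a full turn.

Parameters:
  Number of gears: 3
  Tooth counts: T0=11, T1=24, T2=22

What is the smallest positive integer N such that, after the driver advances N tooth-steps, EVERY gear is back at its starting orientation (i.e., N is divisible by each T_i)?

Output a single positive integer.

Answer: 264

Derivation:
Gear k returns to start when N is a multiple of T_k.
All gears at start simultaneously when N is a common multiple of [11, 24, 22]; the smallest such N is lcm(11, 24, 22).
Start: lcm = T0 = 11
Fold in T1=24: gcd(11, 24) = 1; lcm(11, 24) = 11 * 24 / 1 = 264 / 1 = 264
Fold in T2=22: gcd(264, 22) = 22; lcm(264, 22) = 264 * 22 / 22 = 5808 / 22 = 264
Full cycle length = 264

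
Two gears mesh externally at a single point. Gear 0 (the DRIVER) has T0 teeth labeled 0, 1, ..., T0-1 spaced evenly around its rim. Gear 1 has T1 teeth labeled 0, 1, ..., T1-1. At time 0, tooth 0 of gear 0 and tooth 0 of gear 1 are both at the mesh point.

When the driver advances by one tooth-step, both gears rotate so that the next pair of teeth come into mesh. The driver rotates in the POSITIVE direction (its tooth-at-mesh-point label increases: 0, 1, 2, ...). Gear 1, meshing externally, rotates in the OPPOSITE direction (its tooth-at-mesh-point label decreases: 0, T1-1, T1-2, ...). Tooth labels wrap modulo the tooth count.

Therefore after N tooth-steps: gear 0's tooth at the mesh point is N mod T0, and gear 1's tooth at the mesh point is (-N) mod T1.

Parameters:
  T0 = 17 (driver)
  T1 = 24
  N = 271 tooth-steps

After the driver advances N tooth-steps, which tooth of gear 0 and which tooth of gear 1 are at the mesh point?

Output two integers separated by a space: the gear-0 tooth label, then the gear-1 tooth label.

Gear 0 (driver, T0=17): tooth at mesh = N mod T0
  271 = 15 * 17 + 16, so 271 mod 17 = 16
  gear 0 tooth = 16
Gear 1 (driven, T1=24): tooth at mesh = (-N) mod T1
  271 = 11 * 24 + 7, so 271 mod 24 = 7
  (-271) mod 24 = (-7) mod 24 = 24 - 7 = 17
Mesh after 271 steps: gear-0 tooth 16 meets gear-1 tooth 17

Answer: 16 17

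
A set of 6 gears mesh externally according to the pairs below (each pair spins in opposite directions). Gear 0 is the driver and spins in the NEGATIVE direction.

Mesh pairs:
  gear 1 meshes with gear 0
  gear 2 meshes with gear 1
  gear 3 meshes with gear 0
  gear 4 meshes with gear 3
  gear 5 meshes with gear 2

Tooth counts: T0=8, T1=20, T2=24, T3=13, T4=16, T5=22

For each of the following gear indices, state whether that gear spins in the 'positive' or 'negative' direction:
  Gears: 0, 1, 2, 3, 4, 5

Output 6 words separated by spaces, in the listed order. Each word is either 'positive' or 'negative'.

Gear 0 (driver): negative (depth 0)
  gear 1: meshes with gear 0 -> depth 1 -> positive (opposite of gear 0)
  gear 2: meshes with gear 1 -> depth 2 -> negative (opposite of gear 1)
  gear 3: meshes with gear 0 -> depth 1 -> positive (opposite of gear 0)
  gear 4: meshes with gear 3 -> depth 2 -> negative (opposite of gear 3)
  gear 5: meshes with gear 2 -> depth 3 -> positive (opposite of gear 2)
Queried indices 0, 1, 2, 3, 4, 5 -> negative, positive, negative, positive, negative, positive

Answer: negative positive negative positive negative positive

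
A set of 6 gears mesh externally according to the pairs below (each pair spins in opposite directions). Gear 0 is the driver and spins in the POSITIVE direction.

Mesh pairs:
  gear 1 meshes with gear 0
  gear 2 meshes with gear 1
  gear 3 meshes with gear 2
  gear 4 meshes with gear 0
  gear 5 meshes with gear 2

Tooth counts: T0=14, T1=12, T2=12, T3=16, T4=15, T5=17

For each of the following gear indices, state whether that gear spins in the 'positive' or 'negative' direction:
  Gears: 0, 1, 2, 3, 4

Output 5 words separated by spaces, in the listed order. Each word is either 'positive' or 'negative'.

Answer: positive negative positive negative negative

Derivation:
Gear 0 (driver): positive (depth 0)
  gear 1: meshes with gear 0 -> depth 1 -> negative (opposite of gear 0)
  gear 2: meshes with gear 1 -> depth 2 -> positive (opposite of gear 1)
  gear 3: meshes with gear 2 -> depth 3 -> negative (opposite of gear 2)
  gear 4: meshes with gear 0 -> depth 1 -> negative (opposite of gear 0)
  gear 5: meshes with gear 2 -> depth 3 -> negative (opposite of gear 2)
Queried indices 0, 1, 2, 3, 4 -> positive, negative, positive, negative, negative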